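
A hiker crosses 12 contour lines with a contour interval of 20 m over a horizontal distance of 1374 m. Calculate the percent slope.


elevation change = 12 * 20 = 240 m
slope = 240 / 1374 * 100 = 17.5%

17.5%


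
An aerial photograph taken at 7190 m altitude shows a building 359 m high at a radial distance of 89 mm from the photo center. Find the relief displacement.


d = h * r / H = 359 * 89 / 7190 = 4.44 mm

4.44 mm


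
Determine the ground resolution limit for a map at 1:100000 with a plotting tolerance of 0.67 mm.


ground = 0.67 mm * 100000 / 1000 = 67.0 m

67.0 m


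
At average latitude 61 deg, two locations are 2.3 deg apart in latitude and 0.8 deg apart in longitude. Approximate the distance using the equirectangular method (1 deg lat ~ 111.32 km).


dlat_km = 2.3 * 111.32 = 256.036
dlon_km = 0.8 * 111.32 * cos(61) ≈ 43.175
dist = sqrt(256.036^2 + 43.175^2) ≈ 259.7 km

259.7 km


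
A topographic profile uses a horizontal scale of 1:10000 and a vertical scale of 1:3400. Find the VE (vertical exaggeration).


VE = horizontal_scale / vertical_scale = 10000 / 3400 ≈ 2.9

2.9x


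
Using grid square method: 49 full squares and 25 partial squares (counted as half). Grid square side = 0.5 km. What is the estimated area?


effective squares = 49 + 25 * 0.5 = 61.5
area = 61.5 * 0.25 = 15.375 km^2

15.375 km^2


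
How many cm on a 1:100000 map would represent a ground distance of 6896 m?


map_cm = 6896 * 100 / 100000 = 6.896 cm ≈ 6.9 cm

6.9 cm


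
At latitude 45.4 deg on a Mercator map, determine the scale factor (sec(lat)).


SF = 1 / cos(45.4) = 1 / 0.702153 = 1.424

1.424


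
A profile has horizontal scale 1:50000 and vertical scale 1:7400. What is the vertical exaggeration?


VE = horizontal_scale / vertical_scale = 50000 / 7400 ≈ 6.8

6.8x


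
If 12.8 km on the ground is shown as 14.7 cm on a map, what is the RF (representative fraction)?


ground = 12.8 km = 1280000 cm; RF denominator = ground / map = 1280000 / 14.7 ≈ 87075; RF = 1:87075

1:87075


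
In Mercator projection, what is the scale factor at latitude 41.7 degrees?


SF = 1 / cos(41.7) = 1 / 0.746638 = 1.339

1.339


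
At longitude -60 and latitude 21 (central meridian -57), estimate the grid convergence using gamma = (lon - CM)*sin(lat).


gamma = (-60 - -57) * sin(21) = -3 * 0.358368 = -1.075 degrees

-1.075 degrees


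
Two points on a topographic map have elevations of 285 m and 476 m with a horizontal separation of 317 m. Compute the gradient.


gradient = (476 - 285) / 317 = 191 / 317 = 0.6025

0.6025


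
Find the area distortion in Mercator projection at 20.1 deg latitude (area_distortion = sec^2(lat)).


area_distortion = 1/cos^2(20.1) = 1.134

1.134


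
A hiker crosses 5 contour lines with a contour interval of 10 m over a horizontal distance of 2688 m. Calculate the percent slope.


elevation change = 5 * 10 = 50 m
slope = 50 / 2688 * 100 = 1.9%

1.9%


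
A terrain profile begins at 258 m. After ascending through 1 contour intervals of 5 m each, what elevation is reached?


elevation = 258 + 1 * 5 = 263 m

263 m


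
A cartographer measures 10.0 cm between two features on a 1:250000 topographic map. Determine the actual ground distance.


ground = 10.0 cm * 250000 / 100 = 25000.0 m = 25.0 km

25.0 km


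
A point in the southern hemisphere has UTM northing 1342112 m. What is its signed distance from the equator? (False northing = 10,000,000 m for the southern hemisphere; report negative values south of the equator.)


For southern: actual = 1342112 - 10000000 = -8657888 m

-8657888 m


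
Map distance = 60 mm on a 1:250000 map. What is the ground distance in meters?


ground = 60 mm * 250000 / 1000 = 15000.0 m

15000.0 m


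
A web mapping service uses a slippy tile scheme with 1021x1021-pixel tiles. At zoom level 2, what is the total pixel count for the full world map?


tiles per axis = 2^2 = 4
total tiles = 4^2 = 16
pixels per axis = 4 * 1021 = 4084
total pixels = 4084^2 = 16679056

16679056 pixels


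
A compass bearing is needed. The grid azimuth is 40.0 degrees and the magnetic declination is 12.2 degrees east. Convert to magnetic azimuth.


magnetic azimuth = grid azimuth - declination (east +ve)
mag_az = 40.0 - 12.2 = 27.8 degrees

27.8 degrees


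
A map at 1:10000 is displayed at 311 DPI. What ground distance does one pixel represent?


pixel_cm = 2.54 / 311 ≈ 0.008167 cm
ground = pixel_cm * 10000 / 100 = 2.54 * 10000 / (311 * 100) = 25400 / 31100 ≈ 0.82 m

0.82 m


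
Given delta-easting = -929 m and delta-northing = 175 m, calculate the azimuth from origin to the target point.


az = atan2(-929, 175) = -79.3 deg
adjusted to 0-360: 280.7 degrees

280.7 degrees


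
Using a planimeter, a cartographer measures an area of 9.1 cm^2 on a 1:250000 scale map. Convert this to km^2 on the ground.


ground_area = 9.1 * (250000/100)^2 = 56875000.0 m^2 = 56.875 km^2

56.875 km^2


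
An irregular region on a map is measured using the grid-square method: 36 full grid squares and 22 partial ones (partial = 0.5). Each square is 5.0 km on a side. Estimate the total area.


effective squares = 36 + 22 * 0.5 = 47.0
area = 47.0 * 25.0 = 1175.0 km^2

1175.0 km^2


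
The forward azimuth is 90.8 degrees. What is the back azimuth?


back azimuth = (90.8 + 180) mod 360 = 270.8 degrees

270.8 degrees


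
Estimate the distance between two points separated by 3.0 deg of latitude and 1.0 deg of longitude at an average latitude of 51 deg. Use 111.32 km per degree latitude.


dlat_km = 3.0 * 111.32 = 333.96
dlon_km = 1.0 * 111.32 * cos(51) ≈ 70.056
dist = sqrt(333.96^2 + 70.056^2) ≈ 341.2 km

341.2 km


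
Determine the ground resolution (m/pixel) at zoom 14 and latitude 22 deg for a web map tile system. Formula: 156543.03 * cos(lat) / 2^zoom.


res = 156543.03 * cos(22) / 2^14 = 156543.03 * 0.92718385 / 16384 = 8.86 m/pixel

8.86 m/pixel


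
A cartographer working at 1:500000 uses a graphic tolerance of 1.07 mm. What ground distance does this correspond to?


ground = 1.07 mm * 500000 / 1000 = 535.0 m

535.0 m


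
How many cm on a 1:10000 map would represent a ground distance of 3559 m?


map_cm = 3559 * 100 / 10000 = 35.59 cm

35.59 cm


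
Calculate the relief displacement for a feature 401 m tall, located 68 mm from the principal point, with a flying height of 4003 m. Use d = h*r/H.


d = h * r / H = 401 * 68 / 4003 = 6.81 mm

6.81 mm


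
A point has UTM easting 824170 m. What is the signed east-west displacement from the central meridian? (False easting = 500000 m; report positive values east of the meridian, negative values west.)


displacement = 824170 - 500000 = 324170 m

324170 m


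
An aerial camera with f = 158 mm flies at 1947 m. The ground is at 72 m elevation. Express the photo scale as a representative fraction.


scale = f / (H - h) = 158 mm / 1875 m = 158 / 1875000 = 1:11867

1:11867


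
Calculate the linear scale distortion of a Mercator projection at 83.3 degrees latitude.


SF = 1 / cos(83.3) = 1 / 0.116671 = 8.571

8.571


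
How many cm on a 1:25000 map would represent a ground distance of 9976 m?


map_cm = 9976 * 100 / 25000 = 39.904 cm ≈ 39.9 cm

39.9 cm


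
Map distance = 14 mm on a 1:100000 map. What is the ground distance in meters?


ground = 14 mm * 100000 / 1000 = 1400.0 m

1400.0 m


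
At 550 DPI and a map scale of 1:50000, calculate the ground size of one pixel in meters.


pixel_cm = 2.54 / 550 ≈ 0.004618 cm
ground = pixel_cm * 50000 / 100 = 2.54 * 50000 / (550 * 100) = 127000 / 55000 ≈ 2.31 m

2.31 m


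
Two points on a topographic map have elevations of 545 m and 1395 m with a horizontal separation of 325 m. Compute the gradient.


gradient = (1395 - 545) / 325 = 850 / 325 = 2.6154

2.6154


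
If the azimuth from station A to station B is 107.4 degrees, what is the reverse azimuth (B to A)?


back azimuth = (107.4 + 180) mod 360 = 287.4 degrees

287.4 degrees


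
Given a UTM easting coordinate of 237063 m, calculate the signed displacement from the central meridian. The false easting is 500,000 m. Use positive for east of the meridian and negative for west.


displacement = 237063 - 500000 = -262937 m

-262937 m


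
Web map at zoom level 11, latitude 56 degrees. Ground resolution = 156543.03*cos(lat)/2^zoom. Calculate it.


res = 156543.03 * cos(56) / 2^11 = 156543.03 * 0.5591929 / 2048 = 42.74 m/pixel

42.74 m/pixel


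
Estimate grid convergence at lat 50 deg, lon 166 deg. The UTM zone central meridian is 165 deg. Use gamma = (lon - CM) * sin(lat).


gamma = (166 - 165) * sin(50) = 1 * 0.766044 = 0.766 degrees

0.766 degrees


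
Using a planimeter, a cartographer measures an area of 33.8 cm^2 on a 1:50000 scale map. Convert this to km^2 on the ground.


ground_area = 33.8 * (50000/100)^2 = 8450000.0 m^2 = 8.45 km^2

8.45 km^2


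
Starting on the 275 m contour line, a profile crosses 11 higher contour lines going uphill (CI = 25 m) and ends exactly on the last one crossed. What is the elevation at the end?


elevation = 275 + 11 * 25 = 550 m

550 m


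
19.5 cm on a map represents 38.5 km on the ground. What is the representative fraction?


ground = 38.5 km = 3850000 cm; RF denominator = ground / map = 3850000 / 19.5 ≈ 197436; RF = 1:197436

1:197436


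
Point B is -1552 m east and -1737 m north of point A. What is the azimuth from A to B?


az = atan2(-1552, -1737) = -138.2 deg
adjusted to 0-360: 221.8 degrees

221.8 degrees


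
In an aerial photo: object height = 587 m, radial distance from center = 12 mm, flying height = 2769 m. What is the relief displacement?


d = h * r / H = 587 * 12 / 2769 = 2.54 mm

2.54 mm


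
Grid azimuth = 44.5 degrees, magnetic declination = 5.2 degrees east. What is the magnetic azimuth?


magnetic azimuth = grid azimuth - declination (east +ve)
mag_az = 44.5 - 5.2 = 39.3 degrees

39.3 degrees


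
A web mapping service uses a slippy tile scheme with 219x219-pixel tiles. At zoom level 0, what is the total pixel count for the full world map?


tiles per axis = 2^0 = 1
total tiles = 1^2 = 1
pixels per axis = 1 * 219 = 219
total pixels = 219^2 = 47961

47961 pixels


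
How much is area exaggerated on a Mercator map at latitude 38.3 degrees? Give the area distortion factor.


area_distortion = 1/cos^2(38.3) = 1.624

1.624


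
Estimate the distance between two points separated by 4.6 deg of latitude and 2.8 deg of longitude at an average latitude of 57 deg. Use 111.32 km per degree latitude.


dlat_km = 4.6 * 111.32 = 512.072
dlon_km = 2.8 * 111.32 * cos(57) ≈ 169.762
dist = sqrt(512.072^2 + 169.762^2) ≈ 539.5 km

539.5 km


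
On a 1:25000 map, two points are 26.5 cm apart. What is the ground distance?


ground = 26.5 cm * 25000 / 100 = 6625.0 m = 6.625 km

6.625 km


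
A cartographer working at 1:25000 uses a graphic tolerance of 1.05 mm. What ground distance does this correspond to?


ground = 1.05 mm * 25000 / 1000 = 26.25 m

26.25 m


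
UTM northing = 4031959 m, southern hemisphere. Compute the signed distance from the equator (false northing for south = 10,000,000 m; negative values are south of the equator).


For southern: actual = 4031959 - 10000000 = -5968041 m

-5968041 m


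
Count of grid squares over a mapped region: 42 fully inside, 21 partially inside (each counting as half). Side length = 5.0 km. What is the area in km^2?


effective squares = 42 + 21 * 0.5 = 52.5
area = 52.5 * 25.0 = 1312.5 km^2

1312.5 km^2


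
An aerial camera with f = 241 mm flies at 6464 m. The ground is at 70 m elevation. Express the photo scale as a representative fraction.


scale = f / (H - h) = 241 mm / 6394 m = 241 / 6394000 = 1:26531

1:26531


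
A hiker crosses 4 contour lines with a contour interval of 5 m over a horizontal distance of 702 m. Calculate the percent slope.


elevation change = 4 * 5 = 20 m
slope = 20 / 702 * 100 = 2.8%

2.8%


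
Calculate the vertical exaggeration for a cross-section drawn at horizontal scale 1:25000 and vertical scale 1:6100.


VE = horizontal_scale / vertical_scale = 25000 / 6100 ≈ 4.1

4.1x


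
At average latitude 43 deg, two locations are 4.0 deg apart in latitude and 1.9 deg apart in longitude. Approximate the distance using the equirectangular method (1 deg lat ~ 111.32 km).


dlat_km = 4.0 * 111.32 = 445.28
dlon_km = 1.9 * 111.32 * cos(43) ≈ 154.687
dist = sqrt(445.28^2 + 154.687^2) ≈ 471.4 km

471.4 km


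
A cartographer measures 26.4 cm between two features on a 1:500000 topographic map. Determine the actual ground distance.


ground = 26.4 cm * 500000 / 100 = 132000.0 m = 132.0 km

132.0 km


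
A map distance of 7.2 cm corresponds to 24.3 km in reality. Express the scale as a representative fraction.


ground = 24.3 km = 2430000 cm; RF denominator = ground / map = 2430000 / 7.2 = 337500; RF = 1:337500

1:337500


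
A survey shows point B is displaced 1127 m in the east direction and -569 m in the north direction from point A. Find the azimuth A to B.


az = atan2(1127, -569) = 116.8 deg
adjusted to 0-360: 116.8 degrees

116.8 degrees


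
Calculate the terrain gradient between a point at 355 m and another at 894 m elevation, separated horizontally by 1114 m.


gradient = (894 - 355) / 1114 = 539 / 1114 = 0.4838

0.4838


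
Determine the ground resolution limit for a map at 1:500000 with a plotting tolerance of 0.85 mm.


ground = 0.85 mm * 500000 / 1000 = 425.0 m

425.0 m


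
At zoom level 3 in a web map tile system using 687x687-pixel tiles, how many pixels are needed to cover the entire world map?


tiles per axis = 2^3 = 8
total tiles = 8^2 = 64
pixels per axis = 8 * 687 = 5496
total pixels = 5496^2 = 30206016

30206016 pixels


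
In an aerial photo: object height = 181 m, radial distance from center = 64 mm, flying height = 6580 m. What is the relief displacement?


d = h * r / H = 181 * 64 / 6580 = 1.76 mm

1.76 mm


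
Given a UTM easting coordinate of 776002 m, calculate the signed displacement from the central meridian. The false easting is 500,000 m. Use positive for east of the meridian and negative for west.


displacement = 776002 - 500000 = 276002 m

276002 m


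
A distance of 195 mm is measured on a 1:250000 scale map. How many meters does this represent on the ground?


ground = 195 mm * 250000 / 1000 = 48750.0 m

48750.0 m


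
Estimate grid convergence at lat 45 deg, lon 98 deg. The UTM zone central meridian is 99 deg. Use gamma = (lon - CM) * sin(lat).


gamma = (98 - 99) * sin(45) = -1 * 0.707107 = -0.707 degrees

-0.707 degrees


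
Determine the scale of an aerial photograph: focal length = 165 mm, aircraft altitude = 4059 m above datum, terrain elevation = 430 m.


scale = f / (H - h) = 165 mm / 3629 m = 165 / 3629000 = 1:21994

1:21994


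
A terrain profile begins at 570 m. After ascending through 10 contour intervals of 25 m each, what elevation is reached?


elevation = 570 + 10 * 25 = 820 m

820 m


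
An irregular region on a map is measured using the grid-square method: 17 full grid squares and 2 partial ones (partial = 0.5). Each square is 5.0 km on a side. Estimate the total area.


effective squares = 17 + 2 * 0.5 = 18.0
area = 18.0 * 25.0 = 450.0 km^2

450.0 km^2


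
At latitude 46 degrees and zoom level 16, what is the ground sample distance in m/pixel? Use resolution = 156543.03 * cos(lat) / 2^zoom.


res = 156543.03 * cos(46) / 2^16 = 156543.03 * 0.69465837 / 65536 = 1.66 m/pixel

1.66 m/pixel


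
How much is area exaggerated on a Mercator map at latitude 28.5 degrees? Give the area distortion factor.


area_distortion = 1/cos^2(28.5) = 1.295

1.295


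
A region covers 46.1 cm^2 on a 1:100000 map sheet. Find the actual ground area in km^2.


ground_area = 46.1 * (100000/100)^2 = 46100000.0 m^2 = 46.1 km^2

46.1 km^2


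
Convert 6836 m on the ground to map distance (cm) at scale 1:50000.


map_cm = 6836 * 100 / 50000 = 13.672 cm ≈ 13.67 cm

13.67 cm


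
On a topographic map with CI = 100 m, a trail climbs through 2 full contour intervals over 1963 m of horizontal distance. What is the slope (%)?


elevation change = 2 * 100 = 200 m
slope = 200 / 1963 * 100 = 10.2%

10.2%


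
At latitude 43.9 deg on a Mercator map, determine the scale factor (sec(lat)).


SF = 1 / cos(43.9) = 1 / 0.720551 = 1.388

1.388


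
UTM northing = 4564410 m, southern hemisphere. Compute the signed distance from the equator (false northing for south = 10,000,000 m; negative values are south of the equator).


For southern: actual = 4564410 - 10000000 = -5435590 m

-5435590 m


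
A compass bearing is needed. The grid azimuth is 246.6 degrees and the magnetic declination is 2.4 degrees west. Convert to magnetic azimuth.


magnetic azimuth = grid azimuth - declination (east +ve)
mag_az = 246.6 - -2.4 = 249.0 degrees

249.0 degrees


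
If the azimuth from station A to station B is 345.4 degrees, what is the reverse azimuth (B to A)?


back azimuth = (345.4 + 180) mod 360 = 165.4 degrees

165.4 degrees


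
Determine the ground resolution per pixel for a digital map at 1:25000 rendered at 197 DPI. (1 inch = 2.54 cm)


pixel_cm = 2.54 / 197 ≈ 0.012893 cm
ground = pixel_cm * 25000 / 100 = 2.54 * 25000 / (197 * 100) = 63500 / 19700 ≈ 3.22 m

3.22 m


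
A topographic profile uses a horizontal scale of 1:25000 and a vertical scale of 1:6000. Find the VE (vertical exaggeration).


VE = horizontal_scale / vertical_scale = 25000 / 6000 ≈ 4.2

4.2x


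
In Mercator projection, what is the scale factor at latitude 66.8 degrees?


SF = 1 / cos(66.8) = 1 / 0.393942 = 2.538

2.538


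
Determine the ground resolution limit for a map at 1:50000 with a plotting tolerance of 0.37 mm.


ground = 0.37 mm * 50000 / 1000 = 18.5 m

18.5 m


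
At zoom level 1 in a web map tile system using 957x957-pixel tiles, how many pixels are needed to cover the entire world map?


tiles per axis = 2^1 = 2
total tiles = 2^2 = 4
pixels per axis = 2 * 957 = 1914
total pixels = 1914^2 = 3663396

3663396 pixels


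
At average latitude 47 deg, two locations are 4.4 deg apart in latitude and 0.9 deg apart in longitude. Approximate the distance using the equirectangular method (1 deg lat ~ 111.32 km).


dlat_km = 4.4 * 111.32 = 489.808
dlon_km = 0.9 * 111.32 * cos(47) ≈ 68.328
dist = sqrt(489.808^2 + 68.328^2) ≈ 494.6 km

494.6 km


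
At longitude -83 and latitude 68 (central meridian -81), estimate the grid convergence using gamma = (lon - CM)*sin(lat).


gamma = (-83 - -81) * sin(68) = -2 * 0.927184 = -1.854 degrees

-1.854 degrees


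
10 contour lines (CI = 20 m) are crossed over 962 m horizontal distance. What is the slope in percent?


elevation change = 10 * 20 = 200 m
slope = 200 / 962 * 100 = 20.8%

20.8%


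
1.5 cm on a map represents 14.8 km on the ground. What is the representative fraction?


ground = 14.8 km = 1480000 cm; RF denominator = ground / map = 1480000 / 1.5 ≈ 986667; RF = 1:986667

1:986667


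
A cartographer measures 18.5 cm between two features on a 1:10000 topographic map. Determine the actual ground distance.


ground = 18.5 cm * 10000 / 100 = 1850.0 m = 1.85 km

1.85 km


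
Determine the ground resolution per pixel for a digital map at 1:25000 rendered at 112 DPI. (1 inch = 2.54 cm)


pixel_cm = 2.54 / 112 ≈ 0.022679 cm
ground = pixel_cm * 25000 / 100 = 2.54 * 25000 / (112 * 100) = 63500 / 11200 ≈ 5.67 m

5.67 m


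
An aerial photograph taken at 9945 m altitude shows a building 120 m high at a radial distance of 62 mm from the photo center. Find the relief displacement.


d = h * r / H = 120 * 62 / 9945 = 0.75 mm

0.75 mm


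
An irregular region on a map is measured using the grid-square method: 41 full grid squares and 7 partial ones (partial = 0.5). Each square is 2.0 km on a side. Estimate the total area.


effective squares = 41 + 7 * 0.5 = 44.5
area = 44.5 * 4.0 = 178.0 km^2

178.0 km^2


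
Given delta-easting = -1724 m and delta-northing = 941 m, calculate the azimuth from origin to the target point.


az = atan2(-1724, 941) = -61.4 deg
adjusted to 0-360: 298.6 degrees

298.6 degrees


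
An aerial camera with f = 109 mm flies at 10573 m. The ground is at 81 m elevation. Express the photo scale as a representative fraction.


scale = f / (H - h) = 109 mm / 10492 m = 109 / 10492000 = 1:96257

1:96257


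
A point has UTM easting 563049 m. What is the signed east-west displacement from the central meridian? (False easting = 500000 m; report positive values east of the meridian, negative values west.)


displacement = 563049 - 500000 = 63049 m

63049 m


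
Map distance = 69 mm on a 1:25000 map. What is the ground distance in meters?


ground = 69 mm * 25000 / 1000 = 1725.0 m

1725.0 m


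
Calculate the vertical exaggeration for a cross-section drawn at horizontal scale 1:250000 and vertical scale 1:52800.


VE = horizontal_scale / vertical_scale = 250000 / 52800 ≈ 4.7

4.7x


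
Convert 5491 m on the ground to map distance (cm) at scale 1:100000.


map_cm = 5491 * 100 / 100000 = 5.491 cm ≈ 5.49 cm

5.49 cm


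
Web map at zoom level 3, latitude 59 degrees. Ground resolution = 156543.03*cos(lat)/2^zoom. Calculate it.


res = 156543.03 * cos(59) / 2^3 = 156543.03 * 0.51503807 / 8 = 10078.2 m/pixel

10078.2 m/pixel


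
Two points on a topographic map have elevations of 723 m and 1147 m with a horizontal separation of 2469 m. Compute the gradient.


gradient = (1147 - 723) / 2469 = 424 / 2469 = 0.1717

0.1717


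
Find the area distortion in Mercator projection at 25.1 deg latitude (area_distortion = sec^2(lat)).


area_distortion = 1/cos^2(25.1) = 1.219

1.219


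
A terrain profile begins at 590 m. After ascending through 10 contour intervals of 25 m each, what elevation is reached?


elevation = 590 + 10 * 25 = 840 m

840 m


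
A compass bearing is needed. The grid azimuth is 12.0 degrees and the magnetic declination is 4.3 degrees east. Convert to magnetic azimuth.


magnetic azimuth = grid azimuth - declination (east +ve)
mag_az = 12.0 - 4.3 = 7.7 degrees

7.7 degrees


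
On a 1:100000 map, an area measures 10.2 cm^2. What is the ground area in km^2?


ground_area = 10.2 * (100000/100)^2 = 10200000.0 m^2 = 10.2 km^2

10.2 km^2


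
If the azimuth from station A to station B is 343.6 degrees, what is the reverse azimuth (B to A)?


back azimuth = (343.6 + 180) mod 360 = 163.6 degrees

163.6 degrees


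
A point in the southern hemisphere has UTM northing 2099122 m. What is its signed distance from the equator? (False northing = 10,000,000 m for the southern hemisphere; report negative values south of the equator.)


For southern: actual = 2099122 - 10000000 = -7900878 m

-7900878 m


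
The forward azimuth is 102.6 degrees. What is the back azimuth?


back azimuth = (102.6 + 180) mod 360 = 282.6 degrees

282.6 degrees


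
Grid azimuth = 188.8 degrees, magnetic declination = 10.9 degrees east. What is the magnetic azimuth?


magnetic azimuth = grid azimuth - declination (east +ve)
mag_az = 188.8 - 10.9 = 177.9 degrees

177.9 degrees


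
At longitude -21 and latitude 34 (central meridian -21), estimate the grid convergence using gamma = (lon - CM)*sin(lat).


gamma = (-21 - -21) * sin(34) = 0 * 0.559193 = 0.0 degrees

0.0 degrees


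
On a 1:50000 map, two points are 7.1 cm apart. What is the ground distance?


ground = 7.1 cm * 50000 / 100 = 3550.0 m = 3.55 km

3.55 km


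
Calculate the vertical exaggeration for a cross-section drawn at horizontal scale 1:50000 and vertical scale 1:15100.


VE = horizontal_scale / vertical_scale = 50000 / 15100 ≈ 3.3

3.3x


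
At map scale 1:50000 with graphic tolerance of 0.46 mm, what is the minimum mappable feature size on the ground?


ground = 0.46 mm * 50000 / 1000 = 23.0 m

23.0 m


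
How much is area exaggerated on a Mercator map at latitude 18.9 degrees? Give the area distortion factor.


area_distortion = 1/cos^2(18.9) = 1.117

1.117


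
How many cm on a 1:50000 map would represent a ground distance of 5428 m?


map_cm = 5428 * 100 / 50000 = 10.856 cm ≈ 10.86 cm

10.86 cm


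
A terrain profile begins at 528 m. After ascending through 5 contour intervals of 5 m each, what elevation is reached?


elevation = 528 + 5 * 5 = 553 m

553 m


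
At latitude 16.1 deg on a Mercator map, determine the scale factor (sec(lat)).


SF = 1 / cos(16.1) = 1 / 0.960779 = 1.041

1.041


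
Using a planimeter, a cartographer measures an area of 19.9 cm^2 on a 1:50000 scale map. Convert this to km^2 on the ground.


ground_area = 19.9 * (50000/100)^2 = 4975000.0 m^2 = 4.975 km^2

4.975 km^2


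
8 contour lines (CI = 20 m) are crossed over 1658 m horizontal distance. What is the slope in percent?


elevation change = 8 * 20 = 160 m
slope = 160 / 1658 * 100 = 9.7%

9.7%


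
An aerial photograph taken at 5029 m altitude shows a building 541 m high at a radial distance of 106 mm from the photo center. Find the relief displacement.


d = h * r / H = 541 * 106 / 5029 = 11.4 mm

11.4 mm


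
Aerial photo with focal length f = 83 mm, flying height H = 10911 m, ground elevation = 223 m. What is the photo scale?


scale = f / (H - h) = 83 mm / 10688 m = 83 / 10688000 = 1:128771

1:128771


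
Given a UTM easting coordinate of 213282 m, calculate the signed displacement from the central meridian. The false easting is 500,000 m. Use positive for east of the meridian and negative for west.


displacement = 213282 - 500000 = -286718 m

-286718 m


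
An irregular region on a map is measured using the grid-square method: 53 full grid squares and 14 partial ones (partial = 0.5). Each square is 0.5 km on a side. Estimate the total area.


effective squares = 53 + 14 * 0.5 = 60.0
area = 60.0 * 0.25 = 15.0 km^2

15.0 km^2


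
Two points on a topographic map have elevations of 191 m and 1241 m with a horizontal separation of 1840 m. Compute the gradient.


gradient = (1241 - 191) / 1840 = 1050 / 1840 = 0.5707

0.5707


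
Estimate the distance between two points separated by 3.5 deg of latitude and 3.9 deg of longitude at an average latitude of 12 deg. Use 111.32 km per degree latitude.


dlat_km = 3.5 * 111.32 = 389.62
dlon_km = 3.9 * 111.32 * cos(12) ≈ 424.661
dist = sqrt(389.62^2 + 424.661^2) ≈ 576.3 km

576.3 km


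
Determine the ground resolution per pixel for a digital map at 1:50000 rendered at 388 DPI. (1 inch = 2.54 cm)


pixel_cm = 2.54 / 388 ≈ 0.006546 cm
ground = pixel_cm * 50000 / 100 = 2.54 * 50000 / (388 * 100) = 127000 / 38800 ≈ 3.27 m

3.27 m


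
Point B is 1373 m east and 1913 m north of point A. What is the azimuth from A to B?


az = atan2(1373, 1913) = 35.7 deg
adjusted to 0-360: 35.7 degrees

35.7 degrees


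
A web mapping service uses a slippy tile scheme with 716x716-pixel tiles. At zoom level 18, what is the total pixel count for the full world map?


tiles per axis = 2^18 = 262144
total tiles = 262144^2 = 68719476736
pixels per axis = 262144 * 716 = 187695104
total pixels = 187695104^2 = 35229452065570816

35229452065570816 pixels


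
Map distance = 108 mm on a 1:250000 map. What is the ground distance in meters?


ground = 108 mm * 250000 / 1000 = 27000.0 m

27000.0 m


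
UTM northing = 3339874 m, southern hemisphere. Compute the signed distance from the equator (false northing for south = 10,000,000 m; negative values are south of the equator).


For southern: actual = 3339874 - 10000000 = -6660126 m

-6660126 m


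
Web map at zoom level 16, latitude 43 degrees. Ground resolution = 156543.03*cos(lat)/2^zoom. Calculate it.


res = 156543.03 * cos(43) / 2^16 = 156543.03 * 0.7313537 / 65536 = 1.75 m/pixel

1.75 m/pixel


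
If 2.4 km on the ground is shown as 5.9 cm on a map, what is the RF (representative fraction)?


ground = 2.4 km = 240000 cm; RF denominator = ground / map = 240000 / 5.9 ≈ 40678; RF = 1:40678

1:40678


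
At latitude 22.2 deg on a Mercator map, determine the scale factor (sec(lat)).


SF = 1 / cos(22.2) = 1 / 0.925871 = 1.08

1.08


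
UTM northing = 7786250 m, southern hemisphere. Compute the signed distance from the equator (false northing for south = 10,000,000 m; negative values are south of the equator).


For southern: actual = 7786250 - 10000000 = -2213750 m

-2213750 m


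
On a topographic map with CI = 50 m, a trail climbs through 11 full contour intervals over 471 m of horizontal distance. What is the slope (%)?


elevation change = 11 * 50 = 550 m
slope = 550 / 471 * 100 = 116.8%

116.8%


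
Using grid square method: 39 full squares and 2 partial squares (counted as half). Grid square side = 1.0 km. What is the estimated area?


effective squares = 39 + 2 * 0.5 = 40.0
area = 40.0 * 1.0 = 40.0 km^2

40.0 km^2


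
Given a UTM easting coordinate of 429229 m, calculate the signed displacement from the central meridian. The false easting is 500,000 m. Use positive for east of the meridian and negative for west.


displacement = 429229 - 500000 = -70771 m

-70771 m


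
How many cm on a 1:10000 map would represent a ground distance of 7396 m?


map_cm = 7396 * 100 / 10000 = 73.96 cm

73.96 cm


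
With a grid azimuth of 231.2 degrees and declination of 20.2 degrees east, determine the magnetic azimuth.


magnetic azimuth = grid azimuth - declination (east +ve)
mag_az = 231.2 - 20.2 = 211.0 degrees

211.0 degrees


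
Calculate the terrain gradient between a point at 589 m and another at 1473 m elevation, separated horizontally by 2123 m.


gradient = (1473 - 589) / 2123 = 884 / 2123 = 0.4164

0.4164


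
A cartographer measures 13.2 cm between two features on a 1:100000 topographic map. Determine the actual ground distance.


ground = 13.2 cm * 100000 / 100 = 13200.0 m = 13.2 km

13.2 km


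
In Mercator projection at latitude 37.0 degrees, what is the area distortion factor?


area_distortion = 1/cos^2(37.0) = 1.568

1.568


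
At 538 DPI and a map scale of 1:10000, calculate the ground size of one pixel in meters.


pixel_cm = 2.54 / 538 ≈ 0.004721 cm
ground = pixel_cm * 10000 / 100 = 2.54 * 10000 / (538 * 100) = 25400 / 53800 ≈ 0.47 m

0.47 m


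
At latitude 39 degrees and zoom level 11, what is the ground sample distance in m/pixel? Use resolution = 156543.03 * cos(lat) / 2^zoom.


res = 156543.03 * cos(39) / 2^11 = 156543.03 * 0.77714596 / 2048 = 59.4 m/pixel

59.4 m/pixel


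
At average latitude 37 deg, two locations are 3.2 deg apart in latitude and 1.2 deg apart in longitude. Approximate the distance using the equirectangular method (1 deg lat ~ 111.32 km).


dlat_km = 3.2 * 111.32 = 356.224
dlon_km = 1.2 * 111.32 * cos(37) ≈ 106.685
dist = sqrt(356.224^2 + 106.685^2) ≈ 371.9 km

371.9 km


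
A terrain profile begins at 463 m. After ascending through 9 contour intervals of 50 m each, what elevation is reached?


elevation = 463 + 9 * 50 = 913 m

913 m


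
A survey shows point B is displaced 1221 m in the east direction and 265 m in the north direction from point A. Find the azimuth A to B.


az = atan2(1221, 265) = 77.8 deg
adjusted to 0-360: 77.8 degrees

77.8 degrees


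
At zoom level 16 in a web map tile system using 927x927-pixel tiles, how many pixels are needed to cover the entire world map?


tiles per axis = 2^16 = 65536
total tiles = 65536^2 = 4294967296
pixels per axis = 65536 * 927 = 60751872
total pixels = 60751872^2 = 3690789951504384

3690789951504384 pixels


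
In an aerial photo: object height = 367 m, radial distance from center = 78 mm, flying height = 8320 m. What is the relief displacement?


d = h * r / H = 367 * 78 / 8320 = 3.44 mm

3.44 mm


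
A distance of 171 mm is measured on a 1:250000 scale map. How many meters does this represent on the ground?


ground = 171 mm * 250000 / 1000 = 42750.0 m

42750.0 m


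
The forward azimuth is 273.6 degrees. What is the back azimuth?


back azimuth = (273.6 + 180) mod 360 = 93.6 degrees

93.6 degrees


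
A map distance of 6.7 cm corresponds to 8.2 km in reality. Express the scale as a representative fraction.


ground = 8.2 km = 820000 cm; RF denominator = ground / map = 820000 / 6.7 ≈ 122388; RF = 1:122388

1:122388


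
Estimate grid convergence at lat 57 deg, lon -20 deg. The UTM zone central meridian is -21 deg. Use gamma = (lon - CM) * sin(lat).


gamma = (-20 - -21) * sin(57) = 1 * 0.838671 = 0.839 degrees

0.839 degrees


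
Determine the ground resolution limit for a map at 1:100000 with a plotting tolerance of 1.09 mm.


ground = 1.09 mm * 100000 / 1000 = 109.0 m

109.0 m


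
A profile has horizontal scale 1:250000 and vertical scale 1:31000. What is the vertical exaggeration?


VE = horizontal_scale / vertical_scale = 250000 / 31000 ≈ 8.1

8.1x


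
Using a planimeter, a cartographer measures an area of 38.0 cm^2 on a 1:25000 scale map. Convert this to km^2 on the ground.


ground_area = 38.0 * (25000/100)^2 = 2375000.0 m^2 = 2.375 km^2

2.375 km^2


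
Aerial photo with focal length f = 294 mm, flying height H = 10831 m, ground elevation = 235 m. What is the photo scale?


scale = f / (H - h) = 294 mm / 10596 m = 294 / 10596000 = 1:36041

1:36041


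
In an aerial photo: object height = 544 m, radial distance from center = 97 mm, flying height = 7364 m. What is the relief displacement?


d = h * r / H = 544 * 97 / 7364 = 7.17 mm

7.17 mm


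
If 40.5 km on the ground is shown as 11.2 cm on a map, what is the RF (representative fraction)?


ground = 40.5 km = 4050000 cm; RF denominator = ground / map = 4050000 / 11.2 ≈ 361607; RF = 1:361607

1:361607


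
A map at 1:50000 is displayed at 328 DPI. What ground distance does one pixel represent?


pixel_cm = 2.54 / 328 ≈ 0.007744 cm
ground = pixel_cm * 50000 / 100 = 2.54 * 50000 / (328 * 100) = 127000 / 32800 ≈ 3.87 m

3.87 m


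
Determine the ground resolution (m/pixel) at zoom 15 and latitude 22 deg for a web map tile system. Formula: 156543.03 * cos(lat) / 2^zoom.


res = 156543.03 * cos(22) / 2^15 = 156543.03 * 0.92718385 / 32768 = 4.43 m/pixel

4.43 m/pixel


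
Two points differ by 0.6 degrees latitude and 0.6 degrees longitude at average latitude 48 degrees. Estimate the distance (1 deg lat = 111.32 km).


dlat_km = 0.6 * 111.32 = 66.792
dlon_km = 0.6 * 111.32 * cos(48) ≈ 44.693
dist = sqrt(66.792^2 + 44.693^2) ≈ 80.4 km

80.4 km


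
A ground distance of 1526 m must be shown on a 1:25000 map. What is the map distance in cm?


map_cm = 1526 * 100 / 25000 = 6.104 cm ≈ 6.1 cm

6.1 cm


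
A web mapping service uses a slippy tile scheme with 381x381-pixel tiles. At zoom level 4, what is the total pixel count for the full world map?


tiles per axis = 2^4 = 16
total tiles = 16^2 = 256
pixels per axis = 16 * 381 = 6096
total pixels = 6096^2 = 37161216

37161216 pixels


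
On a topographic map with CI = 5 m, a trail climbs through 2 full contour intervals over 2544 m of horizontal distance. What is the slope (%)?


elevation change = 2 * 5 = 10 m
slope = 10 / 2544 * 100 = 0.4%

0.4%


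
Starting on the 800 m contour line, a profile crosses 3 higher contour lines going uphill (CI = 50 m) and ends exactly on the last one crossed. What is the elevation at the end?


elevation = 800 + 3 * 50 = 950 m

950 m


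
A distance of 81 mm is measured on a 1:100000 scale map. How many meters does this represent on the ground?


ground = 81 mm * 100000 / 1000 = 8100.0 m

8100.0 m


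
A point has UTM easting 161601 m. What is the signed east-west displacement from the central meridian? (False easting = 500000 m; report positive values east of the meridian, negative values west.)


displacement = 161601 - 500000 = -338399 m

-338399 m


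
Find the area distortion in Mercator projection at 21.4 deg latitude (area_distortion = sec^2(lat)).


area_distortion = 1/cos^2(21.4) = 1.154

1.154


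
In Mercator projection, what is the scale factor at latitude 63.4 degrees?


SF = 1 / cos(63.4) = 1 / 0.447759 = 2.233

2.233


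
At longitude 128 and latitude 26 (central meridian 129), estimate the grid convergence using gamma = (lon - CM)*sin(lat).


gamma = (128 - 129) * sin(26) = -1 * 0.438371 = -0.438 degrees

-0.438 degrees


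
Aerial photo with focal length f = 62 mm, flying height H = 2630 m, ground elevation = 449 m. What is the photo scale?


scale = f / (H - h) = 62 mm / 2181 m = 62 / 2181000 = 1:35177

1:35177


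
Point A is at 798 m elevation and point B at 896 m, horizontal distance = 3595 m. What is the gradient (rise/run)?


gradient = (896 - 798) / 3595 = 98 / 3595 = 0.0273

0.0273


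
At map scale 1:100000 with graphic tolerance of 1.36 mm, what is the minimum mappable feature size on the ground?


ground = 1.36 mm * 100000 / 1000 = 136.0 m

136.0 m


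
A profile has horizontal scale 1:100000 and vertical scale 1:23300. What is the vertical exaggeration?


VE = horizontal_scale / vertical_scale = 100000 / 23300 ≈ 4.3

4.3x


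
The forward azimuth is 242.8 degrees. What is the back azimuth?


back azimuth = (242.8 + 180) mod 360 = 62.8 degrees

62.8 degrees


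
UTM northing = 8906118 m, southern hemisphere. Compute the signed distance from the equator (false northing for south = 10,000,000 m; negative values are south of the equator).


For southern: actual = 8906118 - 10000000 = -1093882 m

-1093882 m


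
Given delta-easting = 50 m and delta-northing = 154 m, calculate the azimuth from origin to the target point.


az = atan2(50, 154) = 18.0 deg
adjusted to 0-360: 18.0 degrees

18.0 degrees


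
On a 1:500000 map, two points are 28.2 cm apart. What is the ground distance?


ground = 28.2 cm * 500000 / 100 = 141000.0 m = 141.0 km

141.0 km


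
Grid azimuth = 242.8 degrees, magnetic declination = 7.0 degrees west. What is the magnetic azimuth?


magnetic azimuth = grid azimuth - declination (east +ve)
mag_az = 242.8 - -7.0 = 249.8 degrees

249.8 degrees


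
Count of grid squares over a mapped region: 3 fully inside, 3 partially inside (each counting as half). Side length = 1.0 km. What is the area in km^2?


effective squares = 3 + 3 * 0.5 = 4.5
area = 4.5 * 1.0 = 4.5 km^2

4.5 km^2


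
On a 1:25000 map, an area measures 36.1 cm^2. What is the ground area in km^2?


ground_area = 36.1 * (25000/100)^2 = 2256250.0 m^2 = 2.25625 km^2 ≈ 2.256 km^2

2.256 km^2


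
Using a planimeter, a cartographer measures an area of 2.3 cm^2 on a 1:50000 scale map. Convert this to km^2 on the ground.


ground_area = 2.3 * (50000/100)^2 = 575000.0 m^2 = 0.575 km^2

0.575 km^2


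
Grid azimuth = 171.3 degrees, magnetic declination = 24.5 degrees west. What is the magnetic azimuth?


magnetic azimuth = grid azimuth - declination (east +ve)
mag_az = 171.3 - -24.5 = 195.8 degrees

195.8 degrees


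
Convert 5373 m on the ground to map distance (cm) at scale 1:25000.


map_cm = 5373 * 100 / 25000 = 21.492 cm ≈ 21.49 cm

21.49 cm


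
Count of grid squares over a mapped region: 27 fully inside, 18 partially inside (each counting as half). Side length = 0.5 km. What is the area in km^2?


effective squares = 27 + 18 * 0.5 = 36.0
area = 36.0 * 0.25 = 9.0 km^2

9.0 km^2
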